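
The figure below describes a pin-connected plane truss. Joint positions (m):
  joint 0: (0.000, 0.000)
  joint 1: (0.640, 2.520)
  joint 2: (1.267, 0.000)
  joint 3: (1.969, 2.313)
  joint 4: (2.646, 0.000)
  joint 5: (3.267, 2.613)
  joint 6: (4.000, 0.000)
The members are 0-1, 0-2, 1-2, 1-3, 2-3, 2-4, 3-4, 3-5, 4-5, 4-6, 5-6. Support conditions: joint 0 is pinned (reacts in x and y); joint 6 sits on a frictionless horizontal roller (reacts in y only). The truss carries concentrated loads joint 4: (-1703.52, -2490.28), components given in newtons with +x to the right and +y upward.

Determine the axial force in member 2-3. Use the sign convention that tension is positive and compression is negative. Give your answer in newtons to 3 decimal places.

-952.696

N=7 nodes, M=11 members, R=3 reactions → 2N=14, M+R=14
member 0 (0-1): L=2.6000, (cx,cy)=(0.2462,0.9692)
member 1 (0-2): L=1.2670, (cx,cy)=(1.0000,0.0000)
member 2 (1-2): L=2.5968, (cx,cy)=(0.2414,-0.9704)
member 3 (1-3): L=1.3450, (cx,cy)=(0.9881,-0.1539)
member 4 (2-3): L=2.4172, (cx,cy)=(0.2904,0.9569)
member 5 (2-4): L=1.3790, (cx,cy)=(1.0000,0.0000)
member 6 (3-4): L=2.4100, (cx,cy)=(0.2809,-0.9597)
member 7 (3-5): L=1.3322, (cx,cy)=(0.9743,0.2252)
member 8 (4-5): L=2.6858, (cx,cy)=(0.2312,0.9729)
member 9 (4-6): L=1.3540, (cx,cy)=(1.0000,0.0000)
member 10 (5-6): L=2.7139, (cx,cy)=(0.2701,-0.9628)
solve A·x = −loads:
  F[0-1] = -869.7204 N (compression)
  F[0-2] = -1489.4350 N (compression)
  F[1-2] = +939.4282 N (tension)
  F[1-3] = -446.2244 N (compression)
  F[2-3] = -952.6961 N (compression)
  F[2-4] = -985.9291 N (compression)
  F[3-4] = +660.8114 N (tension)
  F[3-5] = -927.0287 N (compression)
  F[4-5] = +1907.7732 N (tension)
  F[4-6] = +462.1070 N (tension)
  F[5-6] = -1710.9082 N (compression)
  Rx@0 = +1703.5200 N
  Ry@0 = +842.9598 N
  Ry@6 = +1647.3202 N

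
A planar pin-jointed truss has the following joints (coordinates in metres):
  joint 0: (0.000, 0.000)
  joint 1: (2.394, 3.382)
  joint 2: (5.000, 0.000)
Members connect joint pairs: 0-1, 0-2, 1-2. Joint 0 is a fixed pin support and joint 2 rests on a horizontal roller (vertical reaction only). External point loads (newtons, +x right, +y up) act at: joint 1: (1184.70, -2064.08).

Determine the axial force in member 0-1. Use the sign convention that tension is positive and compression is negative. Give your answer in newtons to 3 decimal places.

-336.273

N=3 nodes, M=3 members, R=3 reactions → 2N=6, M+R=6
member 0 (0-1): L=4.1436, (cx,cy)=(0.5778,0.8162)
member 1 (0-2): L=5.0000, (cx,cy)=(1.0000,0.0000)
member 2 (1-2): L=4.2696, (cx,cy)=(0.6104,-0.7921)
solve A·x = −loads:
  F[0-1] = -336.2728 N (compression)
  F[0-2] = +1378.9859 N (tension)
  F[1-2] = -2259.2732 N (compression)
  Rx@0 = -1184.7000 N
  Ry@0 = +274.4674 N
  Ry@2 = +1789.6126 N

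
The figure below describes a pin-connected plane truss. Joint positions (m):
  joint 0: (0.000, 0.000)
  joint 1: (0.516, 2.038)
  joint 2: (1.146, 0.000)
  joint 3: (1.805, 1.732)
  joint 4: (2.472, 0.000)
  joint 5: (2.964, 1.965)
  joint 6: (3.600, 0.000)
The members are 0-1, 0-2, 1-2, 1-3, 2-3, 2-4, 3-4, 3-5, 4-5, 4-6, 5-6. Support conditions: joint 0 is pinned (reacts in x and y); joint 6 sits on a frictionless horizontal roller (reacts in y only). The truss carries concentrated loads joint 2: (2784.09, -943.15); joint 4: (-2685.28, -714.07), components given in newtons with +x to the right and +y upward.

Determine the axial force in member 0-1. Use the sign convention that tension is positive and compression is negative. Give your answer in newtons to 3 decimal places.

-894.003

N=7 nodes, M=11 members, R=3 reactions → 2N=14, M+R=14
member 0 (0-1): L=2.1023, (cx,cy)=(0.2454,0.9694)
member 1 (0-2): L=1.1460, (cx,cy)=(1.0000,0.0000)
member 2 (1-2): L=2.1332, (cx,cy)=(0.2953,-0.9554)
member 3 (1-3): L=1.3248, (cx,cy)=(0.9730,-0.2310)
member 4 (2-3): L=1.8531, (cx,cy)=(0.3556,0.9346)
member 5 (2-4): L=1.3260, (cx,cy)=(1.0000,0.0000)
member 6 (3-4): L=1.8560, (cx,cy)=(0.3594,-0.9332)
member 7 (3-5): L=1.1822, (cx,cy)=(0.9804,0.1971)
member 8 (4-5): L=2.0257, (cx,cy)=(0.2429,0.9701)
member 9 (4-6): L=1.1280, (cx,cy)=(1.0000,0.0000)
member 10 (5-6): L=2.0654, (cx,cy)=(0.3079,-0.9514)
solve A·x = −loads:
  F[0-1] = -894.0028 N (compression)
  F[0-2] = +318.2381 N (tension)
  F[1-2] = +1037.8012 N (tension)
  F[1-3] = -540.5460 N (compression)
  F[2-3] = -51.7401 N (compression)
  F[2-4] = -2140.9509 N (compression)
  F[3-4] = -184.9176 N (compression)
  F[3-5] = -487.4351 N (compression)
  F[4-5] = +914.0033 N (tension)
  F[4-6] = +255.8773 N (tension)
  F[5-6] = -830.9421 N (compression)
  Rx@0 = -98.8100 N
  Ry@0 = +866.6559 N
  Ry@6 = +790.5641 N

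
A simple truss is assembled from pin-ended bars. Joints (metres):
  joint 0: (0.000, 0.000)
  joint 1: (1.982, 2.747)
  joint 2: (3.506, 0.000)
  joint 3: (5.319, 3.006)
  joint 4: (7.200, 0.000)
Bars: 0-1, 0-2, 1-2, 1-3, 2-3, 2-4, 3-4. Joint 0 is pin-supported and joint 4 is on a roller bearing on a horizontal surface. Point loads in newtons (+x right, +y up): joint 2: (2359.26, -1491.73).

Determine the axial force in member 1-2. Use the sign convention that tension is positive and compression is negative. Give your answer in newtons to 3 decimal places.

792.111

N=5 nodes, M=7 members, R=3 reactions → 2N=10, M+R=10
member 0 (0-1): L=3.3874, (cx,cy)=(0.5851,0.8110)
member 1 (0-2): L=3.5060, (cx,cy)=(1.0000,0.0000)
member 2 (1-2): L=3.1414, (cx,cy)=(0.4851,-0.8744)
member 3 (1-3): L=3.3470, (cx,cy)=(0.9970,0.0774)
member 4 (2-3): L=3.5104, (cx,cy)=(0.5165,0.8563)
member 5 (2-4): L=3.6940, (cx,cy)=(1.0000,0.0000)
member 6 (3-4): L=3.5460, (cx,cy)=(0.5305,-0.8477)
solve A·x = −loads:
  F[0-1] = -943.7559 N (compression)
  F[0-2] = +2911.4641 N (tension)
  F[1-2] = +792.1114 N (tension)
  F[1-3] = -939.2970 N (compression)
  F[2-3] = +933.1607 N (tension)
  F[2-4] = +454.5372 N (tension)
  F[3-4] = -856.8816 N (compression)
  Rx@0 = -2359.2600 N
  Ry@0 = +765.3404 N
  Ry@4 = +726.3896 N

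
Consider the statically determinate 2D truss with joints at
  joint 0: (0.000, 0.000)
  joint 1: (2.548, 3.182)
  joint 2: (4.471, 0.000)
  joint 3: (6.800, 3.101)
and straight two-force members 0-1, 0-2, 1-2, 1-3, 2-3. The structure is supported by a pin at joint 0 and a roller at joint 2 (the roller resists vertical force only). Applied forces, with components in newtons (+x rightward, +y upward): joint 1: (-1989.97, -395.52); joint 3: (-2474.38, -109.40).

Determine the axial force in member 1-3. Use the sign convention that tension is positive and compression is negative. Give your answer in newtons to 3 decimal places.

N=4 nodes, M=5 members, R=3 reactions → 2N=8, M+R=8
member 0 (0-1): L=4.0764, (cx,cy)=(0.6251,0.7806)
member 1 (0-2): L=4.4710, (cx,cy)=(1.0000,0.0000)
member 2 (1-2): L=3.7179, (cx,cy)=(0.5172,-0.8559)
member 3 (1-3): L=4.2528, (cx,cy)=(0.9998,-0.0190)
member 4 (2-3): L=3.8782, (cx,cy)=(0.6005,0.7996)
solve A·x = −loads:
  F[0-1] = -4157.8832 N (compression)
  F[0-2] = -1865.4486 N (compression)
  F[1-2] = +3382.5692 N (tension)
  F[1-3] = -2358.8997 N (compression)
  F[2-3] = -193.0078 N (compression)
  Rx@0 = +4464.3500 N
  Ry@0 = +3245.5668 N
  Ry@2 = -2740.6468 N

-2358.900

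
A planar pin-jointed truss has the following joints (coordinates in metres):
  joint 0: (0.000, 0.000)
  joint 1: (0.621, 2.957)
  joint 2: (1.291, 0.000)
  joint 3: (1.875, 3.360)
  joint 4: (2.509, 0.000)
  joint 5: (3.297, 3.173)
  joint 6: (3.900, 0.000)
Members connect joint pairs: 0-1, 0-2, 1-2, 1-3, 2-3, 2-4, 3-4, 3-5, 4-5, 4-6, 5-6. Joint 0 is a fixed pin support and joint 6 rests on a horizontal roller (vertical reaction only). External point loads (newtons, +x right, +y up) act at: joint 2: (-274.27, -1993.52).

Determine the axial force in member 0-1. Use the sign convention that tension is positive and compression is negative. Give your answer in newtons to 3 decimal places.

-1362.705

N=7 nodes, M=11 members, R=3 reactions → 2N=14, M+R=14
member 0 (0-1): L=3.0215, (cx,cy)=(0.2055,0.9787)
member 1 (0-2): L=1.2910, (cx,cy)=(1.0000,0.0000)
member 2 (1-2): L=3.0320, (cx,cy)=(0.2210,-0.9753)
member 3 (1-3): L=1.3172, (cx,cy)=(0.9520,0.3060)
member 4 (2-3): L=3.4104, (cx,cy)=(0.1712,0.9852)
member 5 (2-4): L=1.2180, (cx,cy)=(1.0000,0.0000)
member 6 (3-4): L=3.4193, (cx,cy)=(0.1854,-0.9827)
member 7 (3-5): L=1.4342, (cx,cy)=(0.9915,-0.1304)
member 8 (4-5): L=3.2694, (cx,cy)=(0.2410,0.9705)
member 9 (4-6): L=1.3910, (cx,cy)=(1.0000,0.0000)
member 10 (5-6): L=3.2298, (cx,cy)=(0.1867,-0.9824)
solve A·x = −loads:
  F[0-1] = -1362.7055 N (compression)
  F[0-2] = +5.8024 N (tension)
  F[1-2] = +1188.5811 N (tension)
  F[1-3] = -570.0622 N (compression)
  F[2-3] = +846.8311 N (tension)
  F[2-4] = +397.7113 N (tension)
  F[3-4] = -634.0607 N (compression)
  F[3-5] = -282.5567 N (compression)
  F[4-5] = +641.9923 N (tension)
  F[4-6] = +125.4092 N (tension)
  F[5-6] = -671.7170 N (compression)
  Rx@0 = +274.2700 N
  Ry@0 = +1333.6138 N
  Ry@6 = +659.9062 N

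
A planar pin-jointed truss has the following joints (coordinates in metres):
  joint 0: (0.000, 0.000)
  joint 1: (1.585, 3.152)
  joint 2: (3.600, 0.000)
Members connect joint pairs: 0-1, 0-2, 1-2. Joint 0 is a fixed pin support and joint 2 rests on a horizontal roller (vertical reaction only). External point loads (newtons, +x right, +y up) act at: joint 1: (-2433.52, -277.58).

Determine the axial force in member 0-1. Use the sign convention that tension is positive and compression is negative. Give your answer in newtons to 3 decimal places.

-2558.807

N=3 nodes, M=3 members, R=3 reactions → 2N=6, M+R=6
member 0 (0-1): L=3.5281, (cx,cy)=(0.4493,0.8934)
member 1 (0-2): L=3.6000, (cx,cy)=(1.0000,0.0000)
member 2 (1-2): L=3.7410, (cx,cy)=(0.5386,-0.8425)
solve A·x = −loads:
  F[0-1] = -2558.8070 N (compression)
  F[0-2] = -1283.9677 N (compression)
  F[1-2] = +2383.8044 N (tension)
  Rx@0 = +2433.5200 N
  Ry@0 = +2286.0496 N
  Ry@2 = -2008.4696 N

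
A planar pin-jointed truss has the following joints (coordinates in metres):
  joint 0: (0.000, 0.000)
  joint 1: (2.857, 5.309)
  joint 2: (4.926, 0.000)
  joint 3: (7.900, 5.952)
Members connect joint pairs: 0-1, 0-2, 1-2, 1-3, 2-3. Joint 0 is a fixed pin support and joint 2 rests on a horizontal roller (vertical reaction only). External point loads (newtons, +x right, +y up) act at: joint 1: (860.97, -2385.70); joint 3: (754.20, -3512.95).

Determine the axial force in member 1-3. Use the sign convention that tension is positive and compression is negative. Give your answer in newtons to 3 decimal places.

2701.949

N=4 nodes, M=5 members, R=3 reactions → 2N=8, M+R=8
member 0 (0-1): L=6.0289, (cx,cy)=(0.4739,0.8806)
member 1 (0-2): L=4.9260, (cx,cy)=(1.0000,0.0000)
member 2 (1-2): L=5.6979, (cx,cy)=(0.3631,-0.9317)
member 3 (1-3): L=5.0838, (cx,cy)=(0.9920,0.1265)
member 4 (2-3): L=6.6536, (cx,cy)=(0.4470,0.8945)
solve A·x = −loads:
  F[0-1] = +3359.1828 N (tension)
  F[0-2] = +23.3131 N (tension)
  F[1-2] = -5368.4428 N (compression)
  F[1-3] = +2701.9491 N (tension)
  F[2-3] = -4309.0967 N (compression)
  Rx@0 = -1615.1700 N
  Ry@0 = -2958.0569 N
  Ry@2 = +8856.7069 N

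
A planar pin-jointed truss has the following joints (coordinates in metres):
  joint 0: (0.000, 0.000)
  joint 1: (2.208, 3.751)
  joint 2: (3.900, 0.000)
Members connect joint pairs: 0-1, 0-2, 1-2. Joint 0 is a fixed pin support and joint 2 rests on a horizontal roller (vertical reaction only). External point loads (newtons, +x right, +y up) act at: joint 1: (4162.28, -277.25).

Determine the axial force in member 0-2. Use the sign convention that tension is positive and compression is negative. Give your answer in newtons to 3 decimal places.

1876.593

N=3 nodes, M=3 members, R=3 reactions → 2N=6, M+R=6
member 0 (0-1): L=4.3526, (cx,cy)=(0.5073,0.8618)
member 1 (0-2): L=3.9000, (cx,cy)=(1.0000,0.0000)
member 2 (1-2): L=4.1150, (cx,cy)=(0.4112,-0.9116)
solve A·x = −loads:
  F[0-1] = +4505.7589 N (tension)
  F[0-2] = +1876.5934 N (tension)
  F[1-2] = -4563.8888 N (compression)
  Rx@0 = -4162.2800 N
  Ry@0 = -3882.9757 N
  Ry@2 = +4160.2257 N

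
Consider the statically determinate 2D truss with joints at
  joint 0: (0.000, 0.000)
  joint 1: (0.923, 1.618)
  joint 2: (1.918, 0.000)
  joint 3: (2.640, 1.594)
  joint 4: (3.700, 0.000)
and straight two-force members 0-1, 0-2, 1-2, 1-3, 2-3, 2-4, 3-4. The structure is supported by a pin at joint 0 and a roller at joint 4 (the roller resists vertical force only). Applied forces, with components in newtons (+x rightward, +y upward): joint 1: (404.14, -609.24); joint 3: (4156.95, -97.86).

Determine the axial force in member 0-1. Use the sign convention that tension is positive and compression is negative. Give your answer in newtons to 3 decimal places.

N=5 nodes, M=7 members, R=3 reactions → 2N=10, M+R=10
member 0 (0-1): L=1.8628, (cx,cy)=(0.4955,0.8686)
member 1 (0-2): L=1.9180, (cx,cy)=(1.0000,0.0000)
member 2 (1-2): L=1.8995, (cx,cy)=(0.5238,-0.8518)
member 3 (1-3): L=1.7172, (cx,cy)=(0.9999,-0.0140)
member 4 (2-3): L=1.7499, (cx,cy)=(0.4126,0.9109)
member 5 (2-4): L=1.7820, (cx,cy)=(1.0000,0.0000)
member 6 (3-4): L=1.9143, (cx,cy)=(0.5537,-0.8327)
solve A·x = −loads:
  F[0-1] = +1706.5193 N (tension)
  F[0-2] = +3715.5048 N (tension)
  F[1-2] = -2483.9629 N (compression)
  F[1-3] = +1742.7973 N (tension)
  F[2-3] = +2322.8235 N (tension)
  F[2-4] = +1455.9329 N (tension)
  F[3-4] = -2629.2935 N (compression)
  Rx@0 = -4561.0900 N
  Ry@0 = -1482.2934 N
  Ry@4 = +2189.3934 N

1706.519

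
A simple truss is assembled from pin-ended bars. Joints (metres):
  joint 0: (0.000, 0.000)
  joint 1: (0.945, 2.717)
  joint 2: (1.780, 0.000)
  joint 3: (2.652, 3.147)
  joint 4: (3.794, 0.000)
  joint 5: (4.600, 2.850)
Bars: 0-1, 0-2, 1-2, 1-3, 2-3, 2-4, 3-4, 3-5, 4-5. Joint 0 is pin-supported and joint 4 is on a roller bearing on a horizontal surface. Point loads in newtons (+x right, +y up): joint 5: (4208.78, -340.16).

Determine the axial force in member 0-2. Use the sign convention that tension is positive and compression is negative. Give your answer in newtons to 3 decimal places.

3084.018

N=6 nodes, M=9 members, R=3 reactions → 2N=12, M+R=12
member 0 (0-1): L=2.8766, (cx,cy)=(0.3285,0.9445)
member 1 (0-2): L=1.7800, (cx,cy)=(1.0000,0.0000)
member 2 (1-2): L=2.8424, (cx,cy)=(0.2938,-0.9559)
member 3 (1-3): L=1.7603, (cx,cy)=(0.9697,0.2443)
member 4 (2-3): L=3.2656, (cx,cy)=(0.2670,0.9637)
member 5 (2-4): L=2.0140, (cx,cy)=(1.0000,0.0000)
member 6 (3-4): L=3.3478, (cx,cy)=(0.3411,-0.9400)
member 7 (3-5): L=1.9705, (cx,cy)=(0.9886,-0.1507)
member 8 (4-5): L=2.9618, (cx,cy)=(0.2721,0.9623)
solve A·x = −loads:
  F[0-1] = +3423.8599 N (tension)
  F[0-2] = +3084.0176 N (tension)
  F[1-2] = -2864.9102 N (compression)
  F[1-3] = +2027.8003 N (tension)
  F[2-3] = +2841.6893 N (tension)
  F[2-4] = +1483.5986 N (tension)
  F[3-4] = -4109.5560 N (compression)
  F[3-5] = +4174.7222 N (tension)
  F[4-5] = +300.4012 N (tension)
  Rx@0 = -4208.7800 N
  Ry@0 = -3233.8408 N
  Ry@4 = +3574.0008 N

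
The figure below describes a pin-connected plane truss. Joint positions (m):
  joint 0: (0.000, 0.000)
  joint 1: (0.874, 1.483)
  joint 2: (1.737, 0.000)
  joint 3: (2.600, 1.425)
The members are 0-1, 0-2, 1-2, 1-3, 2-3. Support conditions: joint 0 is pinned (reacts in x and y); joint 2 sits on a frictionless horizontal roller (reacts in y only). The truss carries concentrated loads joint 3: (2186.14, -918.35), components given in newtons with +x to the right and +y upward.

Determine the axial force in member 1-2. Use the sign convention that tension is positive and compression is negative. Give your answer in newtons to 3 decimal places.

-2707.425

N=4 nodes, M=5 members, R=3 reactions → 2N=8, M+R=8
member 0 (0-1): L=1.7214, (cx,cy)=(0.5077,0.8615)
member 1 (0-2): L=1.7370, (cx,cy)=(1.0000,0.0000)
member 2 (1-2): L=1.7158, (cx,cy)=(0.5030,-0.8643)
member 3 (1-3): L=1.7270, (cx,cy)=(0.9994,-0.0336)
member 4 (2-3): L=1.6660, (cx,cy)=(0.5180,0.8554)
solve A·x = −loads:
  F[0-1] = +2611.3656 N (tension)
  F[0-2] = +860.2693 N (tension)
  F[1-2] = -2707.4253 N (compression)
  F[1-3] = +2689.1274 N (tension)
  F[2-3] = -968.0479 N (compression)
  Rx@0 = -2186.1400 N
  Ry@0 = -2249.7326 N
  Ry@2 = +3168.0826 N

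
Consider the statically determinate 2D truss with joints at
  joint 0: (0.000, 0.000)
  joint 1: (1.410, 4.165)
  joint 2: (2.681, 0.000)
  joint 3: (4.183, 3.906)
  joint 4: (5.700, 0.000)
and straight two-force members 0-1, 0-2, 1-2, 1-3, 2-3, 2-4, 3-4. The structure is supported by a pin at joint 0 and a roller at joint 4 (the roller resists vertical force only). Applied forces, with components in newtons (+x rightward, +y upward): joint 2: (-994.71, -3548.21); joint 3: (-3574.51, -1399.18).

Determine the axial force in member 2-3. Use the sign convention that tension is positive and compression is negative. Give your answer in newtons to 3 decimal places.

N=5 nodes, M=7 members, R=3 reactions → 2N=10, M+R=10
member 0 (0-1): L=4.3972, (cx,cy)=(0.3207,0.9472)
member 1 (0-2): L=2.6810, (cx,cy)=(1.0000,0.0000)
member 2 (1-2): L=4.3546, (cx,cy)=(0.2919,-0.9565)
member 3 (1-3): L=2.7851, (cx,cy)=(0.9957,-0.0930)
member 4 (2-3): L=4.1848, (cx,cy)=(0.3589,0.9334)
member 5 (2-4): L=3.0190, (cx,cy)=(1.0000,0.0000)
member 6 (3-4): L=4.1902, (cx,cy)=(0.3620,-0.9322)
solve A·x = −loads:
  F[0-1] = -4963.2504 N (compression)
  F[0-2] = -2977.7093 N (compression)
  F[1-2] = +5219.3678 N (tension)
  F[1-3] = -3128.4672 N (compression)
  F[2-3] = -1546.9630 N (compression)
  F[2-4] = +95.6283 N (tension)
  F[3-4] = -264.1434 N (compression)
  Rx@0 = +4569.2200 N
  Ry@0 = +4701.1646 N
  Ry@4 = +246.2254 N

-1546.963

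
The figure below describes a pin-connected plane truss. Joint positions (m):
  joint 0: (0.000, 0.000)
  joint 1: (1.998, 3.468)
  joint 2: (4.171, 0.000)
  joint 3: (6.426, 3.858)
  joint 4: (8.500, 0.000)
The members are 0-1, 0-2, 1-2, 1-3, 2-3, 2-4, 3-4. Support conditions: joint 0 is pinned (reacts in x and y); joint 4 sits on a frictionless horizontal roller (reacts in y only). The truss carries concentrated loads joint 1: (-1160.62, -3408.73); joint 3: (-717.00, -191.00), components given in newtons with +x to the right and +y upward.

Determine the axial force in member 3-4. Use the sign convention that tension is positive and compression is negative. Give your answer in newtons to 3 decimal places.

-166.533

N=5 nodes, M=7 members, R=3 reactions → 2N=10, M+R=10
member 0 (0-1): L=4.0024, (cx,cy)=(0.4992,0.8665)
member 1 (0-2): L=4.1710, (cx,cy)=(1.0000,0.0000)
member 2 (1-2): L=4.0925, (cx,cy)=(0.5310,-0.8474)
member 3 (1-3): L=4.4451, (cx,cy)=(0.9961,0.0877)
member 4 (2-3): L=4.4687, (cx,cy)=(0.5046,0.8633)
member 5 (2-4): L=4.3290, (cx,cy)=(1.0000,0.0000)
member 6 (3-4): L=4.3801, (cx,cy)=(0.4735,-0.8808)
solve A·x = −loads:
  F[0-1] = -3985.1225 N (compression)
  F[0-2] = +111.7661 N (tension)
  F[1-2] = -32.0701 N (compression)
  F[1-3] = -814.8804 N (compression)
  F[2-3] = +31.4777 N (tension)
  F[2-4] = +78.8536 N (tension)
  F[3-4] = -166.5333 N (compression)
  Rx@0 = +1877.6200 N
  Ry@0 = +3453.0485 N
  Ry@4 = +146.6815 N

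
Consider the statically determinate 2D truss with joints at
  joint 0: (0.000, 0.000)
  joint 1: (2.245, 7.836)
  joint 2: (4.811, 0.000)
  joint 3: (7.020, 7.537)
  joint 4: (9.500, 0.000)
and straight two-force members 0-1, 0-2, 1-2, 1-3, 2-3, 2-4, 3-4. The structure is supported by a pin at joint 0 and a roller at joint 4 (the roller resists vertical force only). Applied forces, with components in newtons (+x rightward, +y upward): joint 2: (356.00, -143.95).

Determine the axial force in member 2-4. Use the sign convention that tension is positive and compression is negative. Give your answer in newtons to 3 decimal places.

N=5 nodes, M=7 members, R=3 reactions → 2N=10, M+R=10
member 0 (0-1): L=8.1513, (cx,cy)=(0.2754,0.9613)
member 1 (0-2): L=4.8110, (cx,cy)=(1.0000,0.0000)
member 2 (1-2): L=8.2454, (cx,cy)=(0.3112,-0.9503)
member 3 (1-3): L=4.7844, (cx,cy)=(0.9980,-0.0625)
member 4 (2-3): L=7.8540, (cx,cy)=(0.2813,0.9596)
member 5 (2-4): L=4.6890, (cx,cy)=(1.0000,0.0000)
member 6 (3-4): L=7.9345, (cx,cy)=(0.3126,-0.9499)
solve A·x = −loads:
  F[0-1] = -73.9092 N (compression)
  F[0-2] = +376.3559 N (tension)
  F[1-2] = +77.6976 N (tension)
  F[1-3] = -44.6228 N (compression)
  F[2-3] = +73.0598 N (tension)
  F[2-4] = +23.9870 N (tension)
  F[3-4] = -76.7443 N (compression)
  Rx@0 = -356.0000 N
  Ry@0 = +71.0507 N
  Ry@4 = +72.8993 N

23.987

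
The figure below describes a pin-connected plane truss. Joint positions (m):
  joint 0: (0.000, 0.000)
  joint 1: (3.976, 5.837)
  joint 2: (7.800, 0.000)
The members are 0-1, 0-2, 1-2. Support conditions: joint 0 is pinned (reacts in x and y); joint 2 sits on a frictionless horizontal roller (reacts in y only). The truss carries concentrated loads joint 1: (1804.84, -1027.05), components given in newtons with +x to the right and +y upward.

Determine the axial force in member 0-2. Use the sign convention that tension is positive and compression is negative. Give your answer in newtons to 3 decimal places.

N=3 nodes, M=3 members, R=3 reactions → 2N=6, M+R=6
member 0 (0-1): L=7.0625, (cx,cy)=(0.5630,0.8265)
member 1 (0-2): L=7.8000, (cx,cy)=(1.0000,0.0000)
member 2 (1-2): L=6.9781, (cx,cy)=(0.5480,-0.8365)
solve A·x = −loads:
  F[0-1] = +1024.9592 N (tension)
  F[0-2] = +1227.8166 N (tension)
  F[1-2] = -2240.5328 N (compression)
  Rx@0 = -1804.8400 N
  Ry@0 = -847.1041 N
  Ry@2 = +1874.1541 N

1227.817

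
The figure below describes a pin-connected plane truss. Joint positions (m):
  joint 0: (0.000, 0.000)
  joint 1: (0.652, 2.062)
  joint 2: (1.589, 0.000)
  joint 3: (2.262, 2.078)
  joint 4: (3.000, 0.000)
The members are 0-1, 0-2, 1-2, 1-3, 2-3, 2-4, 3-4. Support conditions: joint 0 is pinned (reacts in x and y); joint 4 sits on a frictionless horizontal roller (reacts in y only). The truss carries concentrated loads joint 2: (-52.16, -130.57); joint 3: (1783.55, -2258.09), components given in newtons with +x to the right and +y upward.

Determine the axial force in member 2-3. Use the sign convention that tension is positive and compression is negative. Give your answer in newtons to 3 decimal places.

782.424

N=5 nodes, M=7 members, R=3 reactions → 2N=10, M+R=10
member 0 (0-1): L=2.1626, (cx,cy)=(0.3015,0.9535)
member 1 (0-2): L=1.5890, (cx,cy)=(1.0000,0.0000)
member 2 (1-2): L=2.2649, (cx,cy)=(0.4137,-0.9104)
member 3 (1-3): L=1.6101, (cx,cy)=(1.0000,0.0099)
member 4 (2-3): L=2.1843, (cx,cy)=(0.3081,0.9513)
member 5 (2-4): L=1.4110, (cx,cy)=(1.0000,0.0000)
member 6 (3-4): L=2.2052, (cx,cy)=(0.3347,-0.9423)
solve A·x = −loads:
  F[0-1] = +648.6870 N (tension)
  F[0-2] = +1535.8203 N (tension)
  F[1-2] = -674.1880 N (compression)
  F[1-3] = +474.5068 N (tension)
  F[2-3] = +782.4238 N (tension)
  F[2-4] = +1067.9919 N (tension)
  F[3-4] = -3191.1820 N (compression)
  Rx@0 = -1731.3900 N
  Ry@0 = -618.5041 N
  Ry@4 = +3007.1641 N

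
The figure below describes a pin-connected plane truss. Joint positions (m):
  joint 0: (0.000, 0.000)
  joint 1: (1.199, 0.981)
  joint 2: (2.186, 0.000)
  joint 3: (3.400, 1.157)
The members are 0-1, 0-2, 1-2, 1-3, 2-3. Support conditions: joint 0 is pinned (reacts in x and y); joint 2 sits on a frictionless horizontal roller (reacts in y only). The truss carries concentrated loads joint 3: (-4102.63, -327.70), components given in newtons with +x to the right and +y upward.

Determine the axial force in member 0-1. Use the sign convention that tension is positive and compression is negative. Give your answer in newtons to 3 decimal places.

-3141.694

N=4 nodes, M=5 members, R=3 reactions → 2N=8, M+R=8
member 0 (0-1): L=1.5492, (cx,cy)=(0.7740,0.6332)
member 1 (0-2): L=2.1860, (cx,cy)=(1.0000,0.0000)
member 2 (1-2): L=1.3916, (cx,cy)=(0.7093,-0.7049)
member 3 (1-3): L=2.2080, (cx,cy)=(0.9968,0.0797)
member 4 (2-3): L=1.6770, (cx,cy)=(0.7239,0.6899)
solve A·x = −loads:
  F[0-1] = -3141.6945 N (compression)
  F[0-2] = -1671.0926 N (compression)
  F[1-2] = +2356.6930 N (tension)
  F[1-3] = -4116.1407 N (compression)
  F[2-3] = +0.5716 N (tension)
  Rx@0 = +4102.6300 N
  Ry@0 = +1989.4397 N
  Ry@2 = -1661.7397 N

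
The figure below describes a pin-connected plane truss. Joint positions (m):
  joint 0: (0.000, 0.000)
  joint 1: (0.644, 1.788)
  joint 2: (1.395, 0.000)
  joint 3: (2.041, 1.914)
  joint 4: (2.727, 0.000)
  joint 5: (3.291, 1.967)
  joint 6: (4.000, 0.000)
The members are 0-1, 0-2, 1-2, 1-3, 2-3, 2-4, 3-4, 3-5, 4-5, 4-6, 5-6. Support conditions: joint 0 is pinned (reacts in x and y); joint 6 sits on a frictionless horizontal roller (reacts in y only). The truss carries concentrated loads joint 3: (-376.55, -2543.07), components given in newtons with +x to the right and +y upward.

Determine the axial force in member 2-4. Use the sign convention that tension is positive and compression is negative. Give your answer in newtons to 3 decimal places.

N=7 nodes, M=11 members, R=3 reactions → 2N=14, M+R=14
member 0 (0-1): L=1.9004, (cx,cy)=(0.3389,0.9408)
member 1 (0-2): L=1.3950, (cx,cy)=(1.0000,0.0000)
member 2 (1-2): L=1.9393, (cx,cy)=(0.3873,-0.9220)
member 3 (1-3): L=1.4027, (cx,cy)=(0.9960,0.0898)
member 4 (2-3): L=2.0201, (cx,cy)=(0.3198,0.9475)
member 5 (2-4): L=1.3320, (cx,cy)=(1.0000,0.0000)
member 6 (3-4): L=2.0332, (cx,cy)=(0.3374,-0.9414)
member 7 (3-5): L=1.2511, (cx,cy)=(0.9991,0.0424)
member 8 (4-5): L=2.0463, (cx,cy)=(0.2756,0.9613)
member 9 (4-6): L=1.2730, (cx,cy)=(1.0000,0.0000)
member 10 (5-6): L=2.0909, (cx,cy)=(0.3391,-0.9408)
solve A·x = −loads:
  F[0-1] = -1515.3025 N (compression)
  F[0-2] = +136.9383 N (tension)
  F[1-2] = +1441.4584 N (tension)
  F[1-3] = -1076.0433 N (compression)
  F[2-3] = -1402.6431 N (compression)
  F[2-4] = +1143.6940 N (tension)
  F[3-4] = -1219.9992 N (compression)
  F[3-5] = -732.7295 N (compression)
  F[4-5] = +1194.7400 N (tension)
  F[4-6] = +402.7719 N (tension)
  F[5-6] = -1187.7954 N (compression)
  Rx@0 = +376.5500 N
  Ry@0 = +1425.6477 N
  Ry@6 = +1117.4223 N

1143.694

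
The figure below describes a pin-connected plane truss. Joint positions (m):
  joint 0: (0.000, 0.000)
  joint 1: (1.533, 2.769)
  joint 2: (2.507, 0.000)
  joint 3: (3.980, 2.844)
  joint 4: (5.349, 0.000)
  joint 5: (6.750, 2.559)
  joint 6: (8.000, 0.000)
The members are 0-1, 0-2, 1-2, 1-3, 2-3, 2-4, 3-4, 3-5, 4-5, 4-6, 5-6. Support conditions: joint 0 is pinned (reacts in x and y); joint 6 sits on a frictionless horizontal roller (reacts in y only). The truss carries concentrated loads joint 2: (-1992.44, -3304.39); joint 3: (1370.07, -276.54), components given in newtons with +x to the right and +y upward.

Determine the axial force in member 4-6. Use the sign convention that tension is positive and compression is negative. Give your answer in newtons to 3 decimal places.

N=7 nodes, M=11 members, R=3 reactions → 2N=14, M+R=14
member 0 (0-1): L=3.1650, (cx,cy)=(0.4844,0.8749)
member 1 (0-2): L=2.5070, (cx,cy)=(1.0000,0.0000)
member 2 (1-2): L=2.9353, (cx,cy)=(0.3318,-0.9433)
member 3 (1-3): L=2.4481, (cx,cy)=(0.9995,0.0306)
member 4 (2-3): L=3.2028, (cx,cy)=(0.4599,0.8880)
member 5 (2-4): L=2.8420, (cx,cy)=(1.0000,0.0000)
member 6 (3-4): L=3.1563, (cx,cy)=(0.4337,-0.9010)
member 7 (3-5): L=2.7846, (cx,cy)=(0.9947,-0.1023)
member 8 (4-5): L=2.9174, (cx,cy)=(0.4802,0.8771)
member 9 (4-6): L=2.6510, (cx,cy)=(1.0000,0.0000)
member 10 (5-6): L=2.8480, (cx,cy)=(0.4389,-0.8985)
solve A·x = −loads:
  F[0-1] = -2195.4971 N (compression)
  F[0-2] = +441.0294 N (tension)
  F[1-2] = +1980.2422 N (tension)
  F[1-3] = -1721.2953 N (compression)
  F[2-3] = +1617.5648 N (tension)
  F[2-4] = +2346.6280 N (tension)
  F[3-4] = -1656.5659 N (compression)
  F[3-5] = -1636.7208 N (compression)
  F[4-5] = +1701.6938 N (tension)
  F[4-6] = +810.9377 N (tension)
  F[5-6] = -1847.6265 N (compression)
  Rx@0 = +622.3700 N
  Ry@0 = +1920.7782 N
  Ry@6 = +1660.1518 N

810.938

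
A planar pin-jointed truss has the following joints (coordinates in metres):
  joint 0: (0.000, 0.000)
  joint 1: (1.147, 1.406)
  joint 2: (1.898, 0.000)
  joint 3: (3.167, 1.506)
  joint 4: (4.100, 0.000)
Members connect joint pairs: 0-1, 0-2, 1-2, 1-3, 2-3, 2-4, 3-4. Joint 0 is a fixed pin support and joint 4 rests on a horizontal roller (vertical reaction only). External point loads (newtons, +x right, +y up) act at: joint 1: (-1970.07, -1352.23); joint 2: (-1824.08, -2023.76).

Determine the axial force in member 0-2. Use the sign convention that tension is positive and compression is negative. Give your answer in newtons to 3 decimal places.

N=5 nodes, M=7 members, R=3 reactions → 2N=10, M+R=10
member 0 (0-1): L=1.8145, (cx,cy)=(0.6321,0.7749)
member 1 (0-2): L=1.8980, (cx,cy)=(1.0000,0.0000)
member 2 (1-2): L=1.5940, (cx,cy)=(0.4711,-0.8821)
member 3 (1-3): L=2.0225, (cx,cy)=(0.9988,0.0494)
member 4 (2-3): L=1.9694, (cx,cy)=(0.6444,0.7647)
member 5 (2-4): L=2.2020, (cx,cy)=(1.0000,0.0000)
member 6 (3-4): L=1.7716, (cx,cy)=(0.5266,-0.8501)
solve A·x = −loads:
  F[0-1] = -3531.4957 N (compression)
  F[0-2] = -1561.7972 N (compression)
  F[1-2] = +1514.5199 N (tension)
  F[1-3] = -977.0313 N (compression)
  F[2-3] = +899.5083 N (tension)
  F[2-4] = +396.2199 N (tension)
  F[3-4] = -752.3457 N (compression)
  Rx@0 = +3794.1500 N
  Ry@0 = +2736.4325 N
  Ry@4 = +639.5575 N

-1561.797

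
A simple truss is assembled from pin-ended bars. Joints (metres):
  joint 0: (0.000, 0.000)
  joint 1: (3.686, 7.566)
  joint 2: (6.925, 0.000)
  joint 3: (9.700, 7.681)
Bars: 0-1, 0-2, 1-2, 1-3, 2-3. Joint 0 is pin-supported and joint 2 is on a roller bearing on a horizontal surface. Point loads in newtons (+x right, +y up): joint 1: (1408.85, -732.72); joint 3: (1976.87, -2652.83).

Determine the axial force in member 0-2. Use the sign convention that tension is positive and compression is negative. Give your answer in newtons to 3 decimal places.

N=4 nodes, M=5 members, R=3 reactions → 2N=8, M+R=8
member 0 (0-1): L=8.4161, (cx,cy)=(0.4380,0.8990)
member 1 (0-2): L=6.9250, (cx,cy)=(1.0000,0.0000)
member 2 (1-2): L=8.2302, (cx,cy)=(0.3936,-0.9193)
member 3 (1-3): L=6.0151, (cx,cy)=(0.9998,0.0191)
member 4 (2-3): L=8.1669, (cx,cy)=(0.3398,0.9405)
solve A·x = −loads:
  F[0-1] = +4952.5334 N (tension)
  F[0-2] = +1216.6618 N (tension)
  F[1-2] = -5578.6649 N (compression)
  F[1-3] = +2956.2469 N (tension)
  F[2-3] = -2880.7454 N (compression)
  Rx@0 = -3385.7200 N
  Ry@0 = -4452.2774 N
  Ry@2 = +7837.8274 N

1216.662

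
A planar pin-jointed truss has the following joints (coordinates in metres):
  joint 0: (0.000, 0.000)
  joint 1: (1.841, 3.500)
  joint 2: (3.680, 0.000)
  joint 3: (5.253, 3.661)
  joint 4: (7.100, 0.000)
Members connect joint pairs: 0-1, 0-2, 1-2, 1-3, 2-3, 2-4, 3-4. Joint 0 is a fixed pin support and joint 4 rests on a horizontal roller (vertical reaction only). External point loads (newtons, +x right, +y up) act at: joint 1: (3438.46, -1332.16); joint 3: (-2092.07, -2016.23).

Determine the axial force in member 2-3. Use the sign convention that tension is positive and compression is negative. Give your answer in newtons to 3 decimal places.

N=5 nodes, M=7 members, R=3 reactions → 2N=10, M+R=10
member 0 (0-1): L=3.9547, (cx,cy)=(0.4655,0.8850)
member 1 (0-2): L=3.6800, (cx,cy)=(1.0000,0.0000)
member 2 (1-2): L=3.9537, (cx,cy)=(0.4651,-0.8852)
member 3 (1-3): L=3.4158, (cx,cy)=(0.9989,0.0471)
member 4 (2-3): L=3.9846, (cx,cy)=(0.3948,0.9188)
member 5 (2-4): L=3.4200, (cx,cy)=(1.0000,0.0000)
member 6 (3-4): L=4.1005, (cx,cy)=(0.4504,-0.8928)
solve A·x = −loads:
  F[0-1] = -1011.2238 N (compression)
  F[0-2] = +1817.1426 N (tension)
  F[1-2] = -685.2535 N (compression)
  F[1-3] = -3594.4747 N (compression)
  F[2-3] = +660.2388 N (tension)
  F[2-4] = +1237.7691 N (tension)
  F[3-4] = -2747.9733 N (compression)
  Rx@0 = -1346.3900 N
  Ry@0 = +894.9668 N
  Ry@4 = +2453.4232 N

660.239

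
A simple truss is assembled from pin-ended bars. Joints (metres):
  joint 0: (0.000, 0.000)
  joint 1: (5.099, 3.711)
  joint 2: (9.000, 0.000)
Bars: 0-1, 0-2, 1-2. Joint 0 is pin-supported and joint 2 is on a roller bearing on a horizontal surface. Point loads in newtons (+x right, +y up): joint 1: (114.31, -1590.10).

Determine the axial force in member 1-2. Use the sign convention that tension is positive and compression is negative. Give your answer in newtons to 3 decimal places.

N=3 nodes, M=3 members, R=3 reactions → 2N=6, M+R=6
member 0 (0-1): L=6.3065, (cx,cy)=(0.8085,0.5884)
member 1 (0-2): L=9.0000, (cx,cy)=(1.0000,0.0000)
member 2 (1-2): L=5.3842, (cx,cy)=(0.7245,-0.6892)
solve A·x = −loads:
  F[0-1] = -1091.1574 N (compression)
  F[0-2] = +996.5513 N (tension)
  F[1-2] = -1375.4435 N (compression)
  Rx@0 = -114.3100 N
  Ry@0 = +642.0862 N
  Ry@2 = +948.0138 N

-1375.443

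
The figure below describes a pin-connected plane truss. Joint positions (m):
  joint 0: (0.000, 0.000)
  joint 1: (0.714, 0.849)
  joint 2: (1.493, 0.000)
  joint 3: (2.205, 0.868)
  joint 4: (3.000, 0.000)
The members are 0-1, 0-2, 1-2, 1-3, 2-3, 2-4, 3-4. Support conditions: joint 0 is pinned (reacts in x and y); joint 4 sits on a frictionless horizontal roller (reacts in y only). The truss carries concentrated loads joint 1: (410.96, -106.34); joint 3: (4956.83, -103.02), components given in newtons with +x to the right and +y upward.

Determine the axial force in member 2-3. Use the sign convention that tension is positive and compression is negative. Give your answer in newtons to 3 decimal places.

N=5 nodes, M=7 members, R=3 reactions → 2N=10, M+R=10
member 0 (0-1): L=1.1093, (cx,cy)=(0.6436,0.7653)
member 1 (0-2): L=1.4930, (cx,cy)=(1.0000,0.0000)
member 2 (1-2): L=1.1522, (cx,cy)=(0.6761,-0.7368)
member 3 (1-3): L=1.4911, (cx,cy)=(0.9999,0.0127)
member 4 (2-3): L=1.1227, (cx,cy)=(0.6342,0.7732)
member 5 (2-4): L=1.5070, (cx,cy)=(1.0000,0.0000)
member 6 (3-4): L=1.1771, (cx,cy)=(0.6754,-0.7374)
solve A·x = −loads:
  F[0-1] = +1884.3414 N (tension)
  F[0-2] = +4154.9601 N (tension)
  F[1-2] = -2063.5563 N (compression)
  F[1-3] = +2197.1738 N (tension)
  F[2-3] = +1966.5839 N (tension)
  F[2-4] = +1512.6125 N (tension)
  F[3-4] = -2239.5245 N (compression)
  Rx@0 = -5367.7900 N
  Ry@0 = -1442.1464 N
  Ry@4 = +1651.5064 N

1966.584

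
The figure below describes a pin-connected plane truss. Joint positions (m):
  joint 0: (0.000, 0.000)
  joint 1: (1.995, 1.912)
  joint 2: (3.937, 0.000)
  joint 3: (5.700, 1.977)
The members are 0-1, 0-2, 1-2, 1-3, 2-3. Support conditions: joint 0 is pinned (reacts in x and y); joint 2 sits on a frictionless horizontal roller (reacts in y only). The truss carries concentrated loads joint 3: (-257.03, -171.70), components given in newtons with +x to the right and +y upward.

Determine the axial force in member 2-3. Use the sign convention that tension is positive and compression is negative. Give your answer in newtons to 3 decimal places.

N=4 nodes, M=5 members, R=3 reactions → 2N=8, M+R=8
member 0 (0-1): L=2.7633, (cx,cy)=(0.7220,0.6919)
member 1 (0-2): L=3.9370, (cx,cy)=(1.0000,0.0000)
member 2 (1-2): L=2.7253, (cx,cy)=(0.7126,-0.7016)
member 3 (1-3): L=3.7056, (cx,cy)=(0.9998,0.0175)
member 4 (2-3): L=2.6489, (cx,cy)=(0.6656,0.7463)
solve A·x = −loads:
  F[0-1] = -75.4155 N (compression)
  F[0-2] = -202.5826 N (compression)
  F[1-2] = +71.7381 N (tension)
  F[1-3] = -105.5835 N (compression)
  F[2-3] = -227.5726 N (compression)
  Rx@0 = +257.0300 N
  Ry@0 = +52.1822 N
  Ry@2 = +119.5178 N

-227.573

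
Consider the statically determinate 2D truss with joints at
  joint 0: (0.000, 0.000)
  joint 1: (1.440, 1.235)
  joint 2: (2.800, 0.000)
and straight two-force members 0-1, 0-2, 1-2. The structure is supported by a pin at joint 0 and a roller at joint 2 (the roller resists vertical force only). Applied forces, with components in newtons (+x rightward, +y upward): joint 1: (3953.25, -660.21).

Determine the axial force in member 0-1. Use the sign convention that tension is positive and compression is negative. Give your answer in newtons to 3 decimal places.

2185.828

N=3 nodes, M=3 members, R=3 reactions → 2N=6, M+R=6
member 0 (0-1): L=1.8971, (cx,cy)=(0.7591,0.6510)
member 1 (0-2): L=2.8000, (cx,cy)=(1.0000,0.0000)
member 2 (1-2): L=1.8371, (cx,cy)=(0.7403,-0.6723)
solve A·x = −loads:
  F[0-1] = +2185.8277 N (tension)
  F[0-2] = +2294.0526 N (tension)
  F[1-2] = -3098.7754 N (compression)
  Rx@0 = -3953.2500 N
  Ry@0 = -1422.9922 N
  Ry@2 = +2083.2022 N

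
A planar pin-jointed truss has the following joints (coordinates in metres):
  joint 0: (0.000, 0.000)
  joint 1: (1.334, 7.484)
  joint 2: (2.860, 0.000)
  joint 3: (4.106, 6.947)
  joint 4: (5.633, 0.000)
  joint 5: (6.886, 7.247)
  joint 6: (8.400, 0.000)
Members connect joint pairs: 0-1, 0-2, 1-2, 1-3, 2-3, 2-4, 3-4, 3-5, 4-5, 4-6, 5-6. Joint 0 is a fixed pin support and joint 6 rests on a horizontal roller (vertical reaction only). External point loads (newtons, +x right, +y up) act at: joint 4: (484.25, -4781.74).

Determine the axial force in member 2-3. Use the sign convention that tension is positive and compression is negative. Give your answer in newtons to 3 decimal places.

N=7 nodes, M=11 members, R=3 reactions → 2N=14, M+R=14
member 0 (0-1): L=7.6020, (cx,cy)=(0.1755,0.9845)
member 1 (0-2): L=2.8600, (cx,cy)=(1.0000,0.0000)
member 2 (1-2): L=7.6380, (cx,cy)=(0.1998,-0.9798)
member 3 (1-3): L=2.8235, (cx,cy)=(0.9817,-0.1902)
member 4 (2-3): L=7.0579, (cx,cy)=(0.1765,0.9843)
member 5 (2-4): L=2.7730, (cx,cy)=(1.0000,0.0000)
member 6 (3-4): L=7.1128, (cx,cy)=(0.2147,-0.9767)
member 7 (3-5): L=2.7961, (cx,cy)=(0.9942,0.1073)
member 8 (4-5): L=7.3545, (cx,cy)=(0.1704,0.9854)
member 9 (4-6): L=2.7670, (cx,cy)=(1.0000,0.0000)
member 10 (5-6): L=7.4035, (cx,cy)=(0.2045,-0.9789)
solve A·x = −loads:
  F[0-1] = -1599.9547 N (compression)
  F[0-2] = +765.0117 N (tension)
  F[1-2] = +1731.4399 N (tension)
  F[1-3] = -638.3384 N (compression)
  F[2-3] = -1723.6038 N (compression)
  F[2-4] = +1415.2238 N (tension)
  F[3-4] = +1474.8827 N (tension)
  F[3-5] = -1254.8481 N (compression)
  F[4-5] = +3390.8197 N (tension)
  F[4-6] = +669.9063 N (tension)
  F[5-6] = -3275.8412 N (compression)
  Rx@0 = -484.2500 N
  Ry@0 = +1575.1279 N
  Ry@6 = +3206.6121 N

-1723.604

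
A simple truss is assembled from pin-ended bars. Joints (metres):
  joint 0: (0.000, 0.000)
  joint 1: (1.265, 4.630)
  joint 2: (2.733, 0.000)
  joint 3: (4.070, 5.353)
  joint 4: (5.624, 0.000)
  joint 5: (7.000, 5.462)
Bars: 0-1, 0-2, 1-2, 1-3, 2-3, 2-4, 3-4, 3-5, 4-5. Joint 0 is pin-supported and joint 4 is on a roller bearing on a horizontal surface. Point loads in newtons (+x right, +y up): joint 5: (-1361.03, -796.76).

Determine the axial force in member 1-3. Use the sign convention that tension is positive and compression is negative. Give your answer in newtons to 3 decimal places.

-635.023

N=6 nodes, M=9 members, R=3 reactions → 2N=12, M+R=12
member 0 (0-1): L=4.7997, (cx,cy)=(0.2636,0.9646)
member 1 (0-2): L=2.7330, (cx,cy)=(1.0000,0.0000)
member 2 (1-2): L=4.8572, (cx,cy)=(0.3022,-0.9532)
member 3 (1-3): L=2.8967, (cx,cy)=(0.9684,0.2496)
member 4 (2-3): L=5.5174, (cx,cy)=(0.2423,0.9702)
member 5 (2-4): L=2.8910, (cx,cy)=(1.0000,0.0000)
member 6 (3-4): L=5.5740, (cx,cy)=(0.2788,-0.9604)
member 7 (3-5): L=2.9320, (cx,cy)=(0.9993,0.0372)
member 8 (4-5): L=5.6327, (cx,cy)=(0.2443,0.9697)
solve A·x = −loads:
  F[0-1] = -1168.1885 N (compression)
  F[0-2] = -1053.1444 N (compression)
  F[1-2] = +1015.8961 N (tension)
  F[1-3] = -635.0231 N (compression)
  F[2-3] = -998.1348 N (compression)
  F[2-4] = -504.2349 N (compression)
  F[3-4] = +1128.0378 N (tension)
  F[3-5] = -1172.0957 N (compression)
  F[4-5] = -776.7194 N (compression)
  Rx@0 = +1361.0300 N
  Ry@0 = +1126.8855 N
  Ry@4 = -330.1255 N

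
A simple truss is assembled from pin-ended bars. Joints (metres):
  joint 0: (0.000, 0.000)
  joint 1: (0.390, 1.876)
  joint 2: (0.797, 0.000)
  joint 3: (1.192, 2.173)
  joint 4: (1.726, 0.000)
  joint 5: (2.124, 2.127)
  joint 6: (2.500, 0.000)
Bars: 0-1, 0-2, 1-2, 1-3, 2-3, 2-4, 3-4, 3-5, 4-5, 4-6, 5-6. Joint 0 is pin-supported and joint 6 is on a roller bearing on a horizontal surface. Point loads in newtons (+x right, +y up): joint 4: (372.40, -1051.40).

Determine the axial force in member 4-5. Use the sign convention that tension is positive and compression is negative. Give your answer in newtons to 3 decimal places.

N=7 nodes, M=11 members, R=3 reactions → 2N=14, M+R=14
member 0 (0-1): L=1.9161, (cx,cy)=(0.2035,0.9791)
member 1 (0-2): L=0.7970, (cx,cy)=(1.0000,0.0000)
member 2 (1-2): L=1.9196, (cx,cy)=(0.2120,-0.9773)
member 3 (1-3): L=0.8552, (cx,cy)=(0.9378,0.3473)
member 4 (2-3): L=2.2086, (cx,cy)=(0.1788,0.9839)
member 5 (2-4): L=0.9290, (cx,cy)=(1.0000,0.0000)
member 6 (3-4): L=2.2377, (cx,cy)=(0.2386,-0.9711)
member 7 (3-5): L=0.9331, (cx,cy)=(0.9988,-0.0493)
member 8 (4-5): L=2.1639, (cx,cy)=(0.1839,0.9829)
member 9 (4-6): L=0.7740, (cx,cy)=(1.0000,0.0000)
member 10 (5-6): L=2.1600, (cx,cy)=(0.1741,-0.9847)
solve A·x = −loads:
  F[0-1] = -332.4730 N (compression)
  F[0-2] = +440.0707 N (tension)
  F[1-2] = +284.5792 N (tension)
  F[1-3] = -136.5023 N (compression)
  F[2-3] = -282.6668 N (compression)
  F[2-4] = +550.9605 N (tension)
  F[3-4] = +348.5004 N (tension)
  F[3-5] = -262.0463 N (compression)
  F[4-5] = +725.3429 N (tension)
  F[4-6] = +128.3185 N (tension)
  F[5-6] = -737.1410 N (compression)
  Rx@0 = -372.4000 N
  Ry@0 = +325.5134 N
  Ry@6 = +725.8866 N

725.343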